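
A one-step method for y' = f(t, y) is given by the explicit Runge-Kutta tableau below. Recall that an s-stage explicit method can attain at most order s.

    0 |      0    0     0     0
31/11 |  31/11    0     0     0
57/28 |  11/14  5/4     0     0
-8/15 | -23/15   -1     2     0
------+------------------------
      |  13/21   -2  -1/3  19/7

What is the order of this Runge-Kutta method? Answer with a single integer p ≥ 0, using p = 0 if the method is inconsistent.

b = (13/21, -2, -1/3, 19/7)
c = (0, 31/11, 57/28, -8/15)
Ac = (0, 0, 155/44, 193/154)
Σ b_i: 13/21·1 + (-2)·1 + (-1/3)·1 + 19/7·1 = 1 ✓
b·c: (-2)·31/11 + (-1/3)·57/28 + 19/7·(-8/15) = -35863/4620 ≠ 1/2 ⇒ order 1.

1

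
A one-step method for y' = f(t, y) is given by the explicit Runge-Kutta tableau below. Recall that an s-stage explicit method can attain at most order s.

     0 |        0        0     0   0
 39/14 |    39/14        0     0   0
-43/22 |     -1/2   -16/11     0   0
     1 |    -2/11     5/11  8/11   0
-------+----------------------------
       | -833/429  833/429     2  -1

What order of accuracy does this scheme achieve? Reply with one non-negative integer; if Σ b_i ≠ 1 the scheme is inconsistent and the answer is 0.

b = (-833/429, 833/429, 2, -1)
c = (0, 39/14, -43/22, 1)
Ac = (0, 0, -312/77, -263/1694)
Σ b_i: (-833/429)·1 + 833/429·1 + 2·1 + (-1)·1 = 1 ✓
b·c: 833/429·39/14 + 2·(-43/22) + (-1)·1 = 1/2 ✓
b·c²: 833/429·1521/196 + 2·1849/484 + (-1)·1 = 10507/484 ≠ 1/3 ⇒ order 2.
b·Ac: 2·(-312/77) + (-1)·(-263/1694) = -13465/1694 ≠ 1/6

2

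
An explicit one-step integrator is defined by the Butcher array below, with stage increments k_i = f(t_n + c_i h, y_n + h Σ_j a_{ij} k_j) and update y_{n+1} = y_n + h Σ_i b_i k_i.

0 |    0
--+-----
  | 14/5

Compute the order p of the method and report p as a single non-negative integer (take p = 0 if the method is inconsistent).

0

b = (14/5)
c = (0)
Σ b_i: 14/5·1 = 14/5 ≠ 1 ⇒ order 0.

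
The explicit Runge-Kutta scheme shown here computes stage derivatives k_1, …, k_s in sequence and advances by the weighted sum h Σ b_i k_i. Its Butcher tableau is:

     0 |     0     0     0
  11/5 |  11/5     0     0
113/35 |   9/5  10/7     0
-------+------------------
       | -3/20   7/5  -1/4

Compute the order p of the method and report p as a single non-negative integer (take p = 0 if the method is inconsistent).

1

b = (-3/20, 7/5, -1/4)
c = (0, 11/5, 113/35)
Ac = (0, 0, 22/7)
Σ b_i: (-3/20)·1 + 7/5·1 + (-1/4)·1 = 1 ✓
b·c: 7/5·11/5 + (-1/4)·113/35 = 1591/700 ≠ 1/2 ⇒ order 1.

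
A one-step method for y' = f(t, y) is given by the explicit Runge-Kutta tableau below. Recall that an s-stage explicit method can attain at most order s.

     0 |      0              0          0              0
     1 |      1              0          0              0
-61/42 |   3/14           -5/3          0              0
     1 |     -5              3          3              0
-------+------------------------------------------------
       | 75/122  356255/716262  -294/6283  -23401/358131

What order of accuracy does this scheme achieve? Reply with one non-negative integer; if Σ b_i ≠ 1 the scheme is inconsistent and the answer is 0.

b = (75/122, 356255/716262, -294/6283, -23401/358131)
c = (0, 1, -61/42, 1)
Ac = (0, 0, -5/3, -19/14)
Σ b_i: 75/122·1 + 356255/716262·1 + (-294/6283)·1 + (-23401/358131)·1 = 1 ✓
b·c: 356255/716262·1 + (-294/6283)·(-61/42) + (-23401/358131)·1 = 1/2 ✓
b·c²: 356255/716262·1 + (-294/6283)·3721/1764 + (-23401/358131)·1 = 1/3 ✓
b·Ac: (-294/6283)·(-5/3) + (-23401/358131)·(-19/14) = 1/6 ✓
b·c³: 356255/716262·1 + (-294/6283)·(-226981/74088) + (-23401/358131)·1 = 145/252 ≠ 1/4 ⇒ order 3.
b·(c∘Ac): (-294/6283)·305/126 + (-23401/358131)·(-19/14) = -3/122 ≠ 1/8
b·Ac²: (-294/6283)·(-5/3) + (-23401/358131)·5485/588 = -2545/4788 ≠ 1/12
b·A²c: (-23401/358131)·(-5) = 117005/358131 ≠ 1/24

3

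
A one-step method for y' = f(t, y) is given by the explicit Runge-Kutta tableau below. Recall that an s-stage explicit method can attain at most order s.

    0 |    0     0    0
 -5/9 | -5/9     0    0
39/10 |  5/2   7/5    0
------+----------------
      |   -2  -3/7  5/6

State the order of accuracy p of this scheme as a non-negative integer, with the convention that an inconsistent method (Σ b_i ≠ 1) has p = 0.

0

b = (-2, -3/7, 5/6)
c = (0, -5/9, 39/10)
Ac = (0, 0, -7/9)
Σ b_i: (-2)·1 + (-3/7)·1 + 5/6·1 = -67/42 ≠ 1 ⇒ order 0.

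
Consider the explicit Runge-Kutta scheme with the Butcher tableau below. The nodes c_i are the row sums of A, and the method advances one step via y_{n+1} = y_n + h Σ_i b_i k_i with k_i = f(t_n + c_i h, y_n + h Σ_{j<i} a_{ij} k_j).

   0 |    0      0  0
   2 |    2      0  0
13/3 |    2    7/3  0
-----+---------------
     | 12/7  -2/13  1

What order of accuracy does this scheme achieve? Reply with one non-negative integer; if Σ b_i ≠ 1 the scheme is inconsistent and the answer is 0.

b = (12/7, -2/13, 1)
c = (0, 2, 13/3)
Ac = (0, 0, 14/3)
Σ b_i: 12/7·1 + (-2/13)·1 + 1·1 = 233/91 ≠ 1 ⇒ order 0.

0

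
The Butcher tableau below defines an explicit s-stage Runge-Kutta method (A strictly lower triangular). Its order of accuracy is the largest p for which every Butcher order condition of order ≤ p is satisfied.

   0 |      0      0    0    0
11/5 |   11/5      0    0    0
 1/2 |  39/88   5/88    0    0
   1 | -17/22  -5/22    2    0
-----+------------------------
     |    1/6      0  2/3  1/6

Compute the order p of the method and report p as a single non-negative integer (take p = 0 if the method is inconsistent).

4

b = (1/6, 0, 2/3, 1/6)
c = (0, 11/5, 1/2, 1)
Ac = (0, 0, 1/8, 1/2)
Σ b_i: 1/6·1 + 2/3·1 + 1/6·1 = 1 ✓
b·c: 2/3·1/2 + 1/6·1 = 1/2 ✓
b·c²: 2/3·1/4 + 1/6·1 = 1/3 ✓
b·Ac: 2/3·1/8 + 1/6·1/2 = 1/6 ✓
b·c³: 2/3·1/8 + 1/6·1 = 1/4 ✓
b·(c∘Ac): 2/3·1/16 + 1/6·1/2 = 1/8 ✓
b·Ac²: 2/3·11/40 + 1/6·(-3/5) = 1/12 ✓
b·A²c: 1/6·1/4 = 1/24 ✓; 4 stages ⇒ order 4.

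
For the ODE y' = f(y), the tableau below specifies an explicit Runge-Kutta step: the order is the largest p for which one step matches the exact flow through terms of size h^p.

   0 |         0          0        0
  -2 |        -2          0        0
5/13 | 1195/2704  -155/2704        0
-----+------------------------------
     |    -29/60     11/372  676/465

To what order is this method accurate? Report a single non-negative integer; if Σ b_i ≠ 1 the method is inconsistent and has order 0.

b = (-29/60, 11/372, 676/465)
c = (0, -2, 5/13)
Ac = (0, 0, 155/1352)
Σ b_i: (-29/60)·1 + 11/372·1 + 676/465·1 = 1 ✓
b·c: 11/372·(-2) + 676/465·5/13 = 1/2 ✓
b·c²: 11/372·4 + 676/465·25/169 = 1/3 ✓
b·Ac: 676/465·155/1352 = 1/6 ✓; 3 stages ⇒ order 3.

3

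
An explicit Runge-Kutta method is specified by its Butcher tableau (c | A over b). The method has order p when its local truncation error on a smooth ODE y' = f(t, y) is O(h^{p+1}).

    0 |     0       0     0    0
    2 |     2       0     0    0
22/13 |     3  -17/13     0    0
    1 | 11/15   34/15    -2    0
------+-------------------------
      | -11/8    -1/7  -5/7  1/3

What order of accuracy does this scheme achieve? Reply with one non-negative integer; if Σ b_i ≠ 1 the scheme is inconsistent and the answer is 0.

b = (-11/8, -1/7, -5/7, 1/3)
c = (0, 2, 22/13, 1)
Ac = (0, 0, -34/13, 224/195)
Σ b_i: (-11/8)·1 + (-1/7)·1 + (-5/7)·1 + 1/3·1 = -319/168 ≠ 1 ⇒ order 0.

0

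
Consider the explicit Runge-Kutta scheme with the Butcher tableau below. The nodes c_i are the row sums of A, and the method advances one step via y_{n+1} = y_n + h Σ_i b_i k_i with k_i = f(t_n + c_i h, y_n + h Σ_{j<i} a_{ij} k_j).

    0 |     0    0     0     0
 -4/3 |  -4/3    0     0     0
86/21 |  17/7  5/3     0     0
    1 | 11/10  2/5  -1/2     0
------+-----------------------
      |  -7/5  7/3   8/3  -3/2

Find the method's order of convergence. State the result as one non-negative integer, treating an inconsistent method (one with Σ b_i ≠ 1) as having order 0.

0

b = (-7/5, 7/3, 8/3, -3/2)
c = (0, -4/3, 86/21, 1)
Ac = (0, 0, -20/9, -271/105)
Σ b_i: (-7/5)·1 + 7/3·1 + 8/3·1 + (-3/2)·1 = 21/10 ≠ 1 ⇒ order 0.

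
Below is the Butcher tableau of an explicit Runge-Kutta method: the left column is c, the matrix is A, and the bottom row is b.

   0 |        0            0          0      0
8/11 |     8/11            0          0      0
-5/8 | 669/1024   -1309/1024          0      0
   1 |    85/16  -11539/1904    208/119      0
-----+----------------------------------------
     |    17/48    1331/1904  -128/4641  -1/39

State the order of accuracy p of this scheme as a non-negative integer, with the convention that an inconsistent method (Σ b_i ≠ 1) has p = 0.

4

b = (17/48, 1331/1904, -128/4641, -1/39)
c = (0, 8/11, -5/8, 1)
Ac = (0, 0, -119/128, -11/2)
Σ b_i: 17/48·1 + 1331/1904·1 + (-128/4641)·1 + (-1/39)·1 = 1 ✓
b·c: 1331/1904·8/11 + (-128/4641)·(-5/8) + (-1/39)·1 = 1/2 ✓
b·c²: 1331/1904·64/121 + (-128/4641)·25/64 + (-1/39)·1 = 1/3 ✓
b·Ac: (-128/4641)·(-119/128) + (-1/39)·(-11/2) = 1/6 ✓
b·c³: 1331/1904·512/1331 + (-128/4641)·(-125/512) + (-1/39)·1 = 1/4 ✓
b·(c∘Ac): (-128/4641)·595/1024 + (-1/39)·(-11/2) = 1/8 ✓
b·Ac²: (-128/4641)·(-119/176) + (-1/39)·(-111/44) = 1/12 ✓
b·A²c: (-1/39)·(-13/8) = 1/24 ✓; 4 stages ⇒ order 4.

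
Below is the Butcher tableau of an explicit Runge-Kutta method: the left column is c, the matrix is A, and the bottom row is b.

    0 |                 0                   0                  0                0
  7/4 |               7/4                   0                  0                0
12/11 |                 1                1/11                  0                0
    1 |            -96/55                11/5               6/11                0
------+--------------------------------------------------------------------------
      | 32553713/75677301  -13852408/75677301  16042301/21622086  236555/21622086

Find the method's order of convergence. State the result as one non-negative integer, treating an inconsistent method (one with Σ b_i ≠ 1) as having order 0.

b = (32553713/75677301, -13852408/75677301, 16042301/21622086, 236555/21622086)
c = (0, 7/4, 12/11, 1)
Ac = (0, 0, 7/44, 10757/2420)
Σ b_i: 32553713/75677301·1 + (-13852408/75677301)·1 + 16042301/21622086·1 + 236555/21622086·1 = 1 ✓
b·c: (-13852408/75677301)·7/4 + 16042301/21622086·12/11 + 236555/21622086·1 = 1/2 ✓
b·c²: (-13852408/75677301)·49/16 + 16042301/21622086·144/121 + 236555/21622086·1 = 1/3 ✓
b·Ac: 16042301/21622086·7/44 + 236555/21622086·10757/2420 = 1/6 ✓
b·c³: (-13852408/75677301)·343/64 + 16042301/21622086·1728/1331 + 236555/21622086·1 = -2165899/317123928 ≠ 1/4 ⇒ order 3.
b·(c∘Ac): 16042301/21622086·21/121 + 236555/21622086·10757/2420 = 15342791/86488344 ≠ 1/8
b·Ac²: 16042301/21622086·49/176 + 236555/21622086·786529/106480 = 30377933/105707976 ≠ 1/12
b·A²c: 236555/21622086·21/242 = 13685/14414724 ≠ 1/24

3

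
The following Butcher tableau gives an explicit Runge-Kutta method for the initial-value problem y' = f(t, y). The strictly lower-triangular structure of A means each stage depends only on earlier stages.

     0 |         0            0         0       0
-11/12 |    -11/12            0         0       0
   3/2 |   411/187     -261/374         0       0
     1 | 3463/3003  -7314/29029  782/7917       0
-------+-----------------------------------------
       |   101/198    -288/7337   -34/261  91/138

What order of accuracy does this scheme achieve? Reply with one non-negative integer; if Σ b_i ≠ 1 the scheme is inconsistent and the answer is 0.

4

b = (101/198, -288/7337, -34/261, 91/138)
c = (0, -11/12, 3/2, 1)
Ac = (0, 0, 87/136, 69/182)
Σ b_i: 101/198·1 + (-288/7337)·1 + (-34/261)·1 + 91/138·1 = 1 ✓
b·c: (-288/7337)·(-11/12) + (-34/261)·3/2 + 91/138·1 = 1/2 ✓
b·c²: (-288/7337)·121/144 + (-34/261)·9/4 + 91/138·1 = 1/3 ✓
b·Ac: (-34/261)·87/136 + 91/138·69/182 = 1/6 ✓
b·c³: (-288/7337)·(-1331/1728) + (-34/261)·27/8 + 91/138·1 = 1/4 ✓
b·(c∘Ac): (-34/261)·261/272 + 91/138·69/182 = 1/8 ✓
b·Ac²: (-34/261)·(-319/544) + 91/138·23/2184 = 1/12 ✓
b·A²c: 91/138·23/364 = 1/24 ✓; 4 stages ⇒ order 4.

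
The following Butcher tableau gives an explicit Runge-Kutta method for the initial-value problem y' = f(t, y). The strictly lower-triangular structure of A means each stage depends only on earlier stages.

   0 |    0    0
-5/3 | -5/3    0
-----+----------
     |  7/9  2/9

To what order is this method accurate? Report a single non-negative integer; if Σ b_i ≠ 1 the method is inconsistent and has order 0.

1

b = (7/9, 2/9)
c = (0, -5/3)
Σ b_i: 7/9·1 + 2/9·1 = 1 ✓
b·c: 2/9·(-5/3) = -10/27 ≠ 1/2 ⇒ order 1.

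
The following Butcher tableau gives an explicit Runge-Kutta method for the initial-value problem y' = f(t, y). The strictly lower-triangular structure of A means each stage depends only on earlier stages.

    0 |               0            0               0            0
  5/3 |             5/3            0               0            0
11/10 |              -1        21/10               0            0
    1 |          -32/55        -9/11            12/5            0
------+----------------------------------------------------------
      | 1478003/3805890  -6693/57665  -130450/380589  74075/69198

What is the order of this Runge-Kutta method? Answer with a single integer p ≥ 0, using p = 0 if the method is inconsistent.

b = (1478003/3805890, -6693/57665, -130450/380589, 74075/69198)
c = (0, 5/3, 11/10, 1)
Ac = (0, 0, 7/2, 351/275)
Σ b_i: 1478003/3805890·1 + (-6693/57665)·1 + (-130450/380589)·1 + 74075/69198·1 = 1 ✓
b·c: (-6693/57665)·5/3 + (-130450/380589)·11/10 + 74075/69198·1 = 1/2 ✓
b·c²: (-6693/57665)·25/9 + (-130450/380589)·121/100 + 74075/69198·1 = 1/3 ✓
b·Ac: (-130450/380589)·7/2 + 74075/69198·351/275 = 1/6 ✓
b·c³: (-6693/57665)·125/27 + (-130450/380589)·1331/1000 + 74075/69198·1 = 159683/2075940 ≠ 1/4 ⇒ order 3.
b·(c∘Ac): (-130450/380589)·77/20 + 74075/69198·351/275 = 17774/380589 ≠ 1/8
b·Ac²: (-130450/380589)·35/6 + 74075/69198·868/1375 = -686959/518985 ≠ 1/12
b·A²c: 74075/69198·42/5 = 103705/11533 ≠ 1/24

3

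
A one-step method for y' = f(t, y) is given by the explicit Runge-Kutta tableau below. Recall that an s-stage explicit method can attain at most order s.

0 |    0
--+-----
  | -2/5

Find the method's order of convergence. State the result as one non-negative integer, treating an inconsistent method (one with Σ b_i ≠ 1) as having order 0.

b = (-2/5)
c = (0)
Σ b_i: (-2/5)·1 = -2/5 ≠ 1 ⇒ order 0.

0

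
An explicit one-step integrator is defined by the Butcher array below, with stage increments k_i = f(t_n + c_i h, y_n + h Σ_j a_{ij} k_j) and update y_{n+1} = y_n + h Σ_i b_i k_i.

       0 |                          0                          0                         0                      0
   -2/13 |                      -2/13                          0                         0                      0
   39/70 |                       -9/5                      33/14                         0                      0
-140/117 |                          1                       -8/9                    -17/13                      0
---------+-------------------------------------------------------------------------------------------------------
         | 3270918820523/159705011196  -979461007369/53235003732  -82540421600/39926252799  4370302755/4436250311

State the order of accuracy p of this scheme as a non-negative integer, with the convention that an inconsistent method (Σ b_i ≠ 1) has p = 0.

b = (3270918820523/159705011196, -979461007369/53235003732, -82540421600/39926252799, 4370302755/4436250311)
c = (0, -2/13, 39/70, -140/117)
Ac = (0, 0, -33/91, -4847/8190)
Σ b_i: 3270918820523/159705011196·1 + (-979461007369/53235003732)·1 + (-82540421600/39926252799)·1 + 4370302755/4436250311·1 = 1 ✓
b·c: (-979461007369/53235003732)·(-2/13) + (-82540421600/39926252799)·39/70 + 4370302755/4436250311·(-140/117) = 1/2 ✓
b·c²: (-979461007369/53235003732)·4/169 + (-82540421600/39926252799)·1521/4900 + 4370302755/4436250311·19600/13689 = 1/3 ✓
b·Ac: (-82540421600/39926252799)·(-33/91) + 4370302755/4436250311·(-4847/8190) = 1/6 ✓
b·c³: (-979461007369/53235003732)·(-8/2197) + (-82540421600/39926252799)·59319/343000 + 4370302755/4436250311·(-2744000/1601613) = -51912315963498/26240420589565 ≠ 1/4 ⇒ order 3.
b·(c∘Ac): (-82540421600/39926252799)·(-99/490) + 4370302755/4436250311·9694/13689 = 64321674610/57671254043 ≠ 1/8
b·Ac²: (-82540421600/39926252799)·66/1183 + 4370302755/4436250311·(-3182069/7452900) = -12981664758403/24221926698060 ≠ 1/12
b·A²c: 4370302755/4436250311·561/1183 = 26942196105/57671254043 ≠ 1/24

3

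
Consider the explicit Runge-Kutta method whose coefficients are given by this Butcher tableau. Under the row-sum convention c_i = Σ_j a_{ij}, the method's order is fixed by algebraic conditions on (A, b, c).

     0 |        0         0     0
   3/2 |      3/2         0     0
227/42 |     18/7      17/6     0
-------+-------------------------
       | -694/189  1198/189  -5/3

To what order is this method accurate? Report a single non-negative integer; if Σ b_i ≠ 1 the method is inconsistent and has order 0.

b = (-694/189, 1198/189, -5/3)
c = (0, 3/2, 227/42)
Ac = (0, 0, 17/4)
Σ b_i: (-694/189)·1 + 1198/189·1 + (-5/3)·1 = 1 ✓
b·c: 1198/189·3/2 + (-5/3)·227/42 = 1/2 ✓
b·c²: 1198/189·9/4 + (-5/3)·51529/1764 = -182171/5292 ≠ 1/3 ⇒ order 2.
b·Ac: (-5/3)·17/4 = -85/12 ≠ 1/6

2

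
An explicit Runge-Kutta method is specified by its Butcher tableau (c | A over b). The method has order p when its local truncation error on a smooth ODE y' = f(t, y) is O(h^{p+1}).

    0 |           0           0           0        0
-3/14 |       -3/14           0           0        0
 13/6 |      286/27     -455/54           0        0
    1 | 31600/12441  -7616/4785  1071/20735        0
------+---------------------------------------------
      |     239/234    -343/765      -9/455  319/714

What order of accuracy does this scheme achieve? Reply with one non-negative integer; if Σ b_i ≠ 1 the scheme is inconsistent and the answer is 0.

b = (239/234, -343/765, -9/455, 319/714)
c = (0, -3/14, 13/6, 1)
Ac = (0, 0, 65/36, 289/638)
Σ b_i: 239/234·1 + (-343/765)·1 + (-9/455)·1 + 319/714·1 = 1 ✓
b·c: (-343/765)·(-3/14) + (-9/455)·13/6 + 319/714·1 = 1/2 ✓
b·c²: (-343/765)·9/196 + (-9/455)·169/36 + 319/714·1 = 1/3 ✓
b·Ac: (-9/455)·65/36 + 319/714·289/638 = 1/6 ✓
b·c³: (-343/765)·(-27/2744) + (-9/455)·2197/216 + 319/714·1 = 1/4 ✓
b·(c∘Ac): (-9/455)·845/216 + 319/714·289/638 = 1/8 ✓
b·Ac²: (-9/455)·(-65/168) + 319/714·1513/8932 = 1/12 ✓
b·A²c: 319/714·119/1276 = 1/24 ✓; 4 stages ⇒ order 4.

4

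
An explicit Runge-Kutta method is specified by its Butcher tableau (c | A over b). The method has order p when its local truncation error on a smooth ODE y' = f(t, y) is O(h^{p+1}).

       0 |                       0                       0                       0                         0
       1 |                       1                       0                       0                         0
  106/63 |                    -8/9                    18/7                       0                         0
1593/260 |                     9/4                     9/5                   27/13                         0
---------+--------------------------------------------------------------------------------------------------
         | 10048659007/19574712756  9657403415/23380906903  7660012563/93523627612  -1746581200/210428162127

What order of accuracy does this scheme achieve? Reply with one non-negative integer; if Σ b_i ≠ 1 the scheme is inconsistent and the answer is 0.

b = (10048659007/19574712756, 9657403415/23380906903, 7660012563/93523627612, -1746581200/210428162127)
c = (0, 1, 106/63, 1593/260)
Ac = (0, 0, 18/7, 2409/455)
Σ b_i: 10048659007/19574712756·1 + 9657403415/23380906903·1 + 7660012563/93523627612·1 + (-1746581200/210428162127)·1 = 1 ✓
b·c: 9657403415/23380906903·1 + 7660012563/93523627612·106/63 + (-1746581200/210428162127)·1593/260 = 1/2 ✓
b·c²: 9657403415/23380906903·1 + 7660012563/93523627612·11236/3969 + (-1746581200/210428162127)·2537649/67600 = 1/3 ✓
b·Ac: 7660012563/93523627612·18/7 + (-1746581200/210428162127)·2409/455 = 1/6 ✓
b·c³: 9657403415/23380906903·1 + 7660012563/93523627612·1191016/250047 + (-1746581200/210428162127)·4042474857/17576000 = -29547893432143/26719482911940 ≠ 1/4 ⇒ order 3.
b·(c∘Ac): 7660012563/93523627612·212/49 + (-1746581200/210428162127)·3837537/118300 = 46280313/543742021 ≠ 1/8
b·Ac²: 7660012563/93523627612·18/7 + (-1746581200/210428162127)·73379/9555 = 30186788923/205534483938 ≠ 1/12
b·A²c: (-1746581200/210428162127)·486/91 = -1036432800/23380906903 ≠ 1/24

3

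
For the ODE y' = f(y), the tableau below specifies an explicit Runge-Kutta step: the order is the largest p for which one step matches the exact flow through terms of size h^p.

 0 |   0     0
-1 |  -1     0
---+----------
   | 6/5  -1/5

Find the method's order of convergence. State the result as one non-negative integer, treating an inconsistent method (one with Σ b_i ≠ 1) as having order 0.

b = (6/5, -1/5)
c = (0, -1)
Σ b_i: 6/5·1 + (-1/5)·1 = 1 ✓
b·c: (-1/5)·(-1) = 1/5 ≠ 1/2 ⇒ order 1.

1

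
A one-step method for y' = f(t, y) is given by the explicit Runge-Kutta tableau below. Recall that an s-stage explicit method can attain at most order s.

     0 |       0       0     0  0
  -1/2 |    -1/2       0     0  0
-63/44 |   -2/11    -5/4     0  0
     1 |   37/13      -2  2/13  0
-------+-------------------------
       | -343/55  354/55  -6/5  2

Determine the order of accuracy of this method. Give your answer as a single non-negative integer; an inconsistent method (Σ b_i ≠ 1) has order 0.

b = (-343/55, 354/55, -6/5, 2)
c = (0, -1/2, -63/44, 1)
Ac = (0, 0, 5/8, 223/286)
Σ b_i: (-343/55)·1 + 354/55·1 + (-6/5)·1 + 2·1 = 1 ✓
b·c: 354/55·(-1/2) + (-6/5)·(-63/44) + 2·1 = 1/2 ✓
b·c²: 354/55·1/4 + (-6/5)·3969/1936 + 2·1 = 5561/4840 ≠ 1/3 ⇒ order 2.
b·Ac: (-6/5)·5/8 + 2·223/286 = 463/572 ≠ 1/6

2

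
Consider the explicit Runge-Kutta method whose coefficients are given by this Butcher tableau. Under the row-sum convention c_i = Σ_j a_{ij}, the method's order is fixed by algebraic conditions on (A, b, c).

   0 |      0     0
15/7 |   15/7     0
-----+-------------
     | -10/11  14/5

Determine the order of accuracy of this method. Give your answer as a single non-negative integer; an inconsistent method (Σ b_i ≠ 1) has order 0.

0

b = (-10/11, 14/5)
c = (0, 15/7)
Σ b_i: (-10/11)·1 + 14/5·1 = 104/55 ≠ 1 ⇒ order 0.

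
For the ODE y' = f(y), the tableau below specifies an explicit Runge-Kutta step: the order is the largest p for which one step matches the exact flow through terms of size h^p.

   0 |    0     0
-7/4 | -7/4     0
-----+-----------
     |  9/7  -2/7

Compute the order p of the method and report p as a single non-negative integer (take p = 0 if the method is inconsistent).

b = (9/7, -2/7)
c = (0, -7/4)
Σ b_i: 9/7·1 + (-2/7)·1 = 1 ✓
b·c: (-2/7)·(-7/4) = 1/2 ✓; 2 stages ⇒ order 2.

2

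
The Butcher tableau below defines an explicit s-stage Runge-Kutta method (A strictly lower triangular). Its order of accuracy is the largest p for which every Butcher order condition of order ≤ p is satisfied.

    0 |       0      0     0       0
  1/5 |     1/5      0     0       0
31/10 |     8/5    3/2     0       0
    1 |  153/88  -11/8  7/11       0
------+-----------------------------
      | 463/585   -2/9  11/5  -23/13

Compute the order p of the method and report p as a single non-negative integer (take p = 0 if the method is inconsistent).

1

b = (463/585, -2/9, 11/5, -23/13)
c = (0, 1/5, 31/10, 1)
Ac = (0, 0, 3/10, 747/440)
Σ b_i: 463/585·1 + (-2/9)·1 + 11/5·1 + (-23/13)·1 = 1 ✓
b·c: (-2/9)·1/5 + 11/5·31/10 + (-23/13)·1 = 29287/5850 ≠ 1/2 ⇒ order 1.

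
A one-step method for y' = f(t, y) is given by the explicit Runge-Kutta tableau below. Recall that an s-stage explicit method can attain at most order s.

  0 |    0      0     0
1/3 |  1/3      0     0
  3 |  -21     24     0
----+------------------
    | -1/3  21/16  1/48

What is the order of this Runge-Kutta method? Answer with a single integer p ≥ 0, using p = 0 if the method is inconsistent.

b = (-1/3, 21/16, 1/48)
c = (0, 1/3, 3)
Ac = (0, 0, 8)
Σ b_i: (-1/3)·1 + 21/16·1 + 1/48·1 = 1 ✓
b·c: 21/16·1/3 + 1/48·3 = 1/2 ✓
b·c²: 21/16·1/9 + 1/48·9 = 1/3 ✓
b·Ac: 1/48·8 = 1/6 ✓; 3 stages ⇒ order 3.

3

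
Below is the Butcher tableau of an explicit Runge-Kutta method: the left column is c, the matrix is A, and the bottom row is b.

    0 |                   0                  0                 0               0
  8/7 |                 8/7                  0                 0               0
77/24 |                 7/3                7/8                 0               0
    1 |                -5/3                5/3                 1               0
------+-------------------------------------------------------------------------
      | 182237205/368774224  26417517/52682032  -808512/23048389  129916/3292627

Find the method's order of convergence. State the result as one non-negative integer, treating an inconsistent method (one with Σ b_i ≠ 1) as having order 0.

b = (182237205/368774224, 26417517/52682032, -808512/23048389, 129916/3292627)
c = (0, 8/7, 77/24, 1)
Ac = (0, 0, 1, 859/168)
Σ b_i: 182237205/368774224·1 + 26417517/52682032·1 + (-808512/23048389)·1 + 129916/3292627·1 = 1 ✓
b·c: 26417517/52682032·8/7 + (-808512/23048389)·77/24 + 129916/3292627·1 = 1/2 ✓
b·c²: 26417517/52682032·64/49 + (-808512/23048389)·5929/576 + 129916/3292627·1 = 1/3 ✓
b·Ac: (-808512/23048389)·1 + 129916/3292627·859/168 = 1/6 ✓
b·c³: 26417517/52682032·512/343 + (-808512/23048389)·456533/13824 + 129916/3292627·1 = -87831481/237069144 ≠ 1/4 ⇒ order 3.
b·(c∘Ac): (-808512/23048389)·77/24 + 129916/3292627·859/168 = 12335605/138290334 ≠ 1/8
b·Ac²: (-808512/23048389)·8/7 + 129916/3292627·351961/28224 = 1499990785/3318968016 ≠ 1/12
b·A²c: 129916/3292627·1 = 129916/3292627 ≠ 1/24

3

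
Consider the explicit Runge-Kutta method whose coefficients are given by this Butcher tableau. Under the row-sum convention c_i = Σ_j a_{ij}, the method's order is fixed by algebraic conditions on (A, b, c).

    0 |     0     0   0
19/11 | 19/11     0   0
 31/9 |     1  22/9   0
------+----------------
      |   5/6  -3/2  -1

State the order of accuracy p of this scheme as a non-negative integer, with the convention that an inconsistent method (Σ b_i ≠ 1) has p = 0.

0

b = (5/6, -3/2, -1)
c = (0, 19/11, 31/9)
Ac = (0, 0, 38/9)
Σ b_i: 5/6·1 + (-3/2)·1 + (-1)·1 = -5/3 ≠ 1 ⇒ order 0.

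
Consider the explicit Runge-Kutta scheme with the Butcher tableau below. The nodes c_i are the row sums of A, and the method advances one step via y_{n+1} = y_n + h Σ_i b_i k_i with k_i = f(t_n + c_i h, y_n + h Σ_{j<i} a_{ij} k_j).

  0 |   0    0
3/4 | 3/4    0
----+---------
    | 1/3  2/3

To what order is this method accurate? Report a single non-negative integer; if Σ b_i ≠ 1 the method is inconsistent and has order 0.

b = (1/3, 2/3)
c = (0, 3/4)
Σ b_i: 1/3·1 + 2/3·1 = 1 ✓
b·c: 2/3·3/4 = 1/2 ✓; 2 stages ⇒ order 2.

2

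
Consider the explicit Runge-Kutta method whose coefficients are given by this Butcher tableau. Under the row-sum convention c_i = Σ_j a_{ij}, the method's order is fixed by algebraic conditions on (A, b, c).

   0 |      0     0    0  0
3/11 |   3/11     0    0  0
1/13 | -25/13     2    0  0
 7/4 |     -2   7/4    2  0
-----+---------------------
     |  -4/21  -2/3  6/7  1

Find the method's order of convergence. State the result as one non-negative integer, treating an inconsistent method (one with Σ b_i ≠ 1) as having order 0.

b = (-4/21, -2/3, 6/7, 1)
c = (0, 3/11, 1/13, 7/4)
Ac = (0, 0, 6/11, 361/572)
Σ b_i: (-4/21)·1 + (-2/3)·1 + 6/7·1 + 1·1 = 1 ✓
b·c: (-2/3)·3/11 + 6/7·1/13 + 1·7/4 = 6543/4004 ≠ 1/2 ⇒ order 1.

1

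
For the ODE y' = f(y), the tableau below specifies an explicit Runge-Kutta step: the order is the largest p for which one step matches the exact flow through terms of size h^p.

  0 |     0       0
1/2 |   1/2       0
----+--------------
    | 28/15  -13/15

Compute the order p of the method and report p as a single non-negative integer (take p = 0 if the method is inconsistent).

b = (28/15, -13/15)
c = (0, 1/2)
Σ b_i: 28/15·1 + (-13/15)·1 = 1 ✓
b·c: (-13/15)·1/2 = -13/30 ≠ 1/2 ⇒ order 1.

1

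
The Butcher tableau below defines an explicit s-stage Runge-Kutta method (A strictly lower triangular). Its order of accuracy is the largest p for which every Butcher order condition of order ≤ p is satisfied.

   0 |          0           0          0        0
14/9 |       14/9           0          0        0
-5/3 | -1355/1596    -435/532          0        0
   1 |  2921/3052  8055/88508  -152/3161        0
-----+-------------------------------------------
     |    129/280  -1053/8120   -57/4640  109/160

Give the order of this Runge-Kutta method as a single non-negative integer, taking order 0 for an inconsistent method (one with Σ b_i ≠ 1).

b = (129/280, -1053/8120, -57/4640, 109/160)
c = (0, 14/9, -5/3, 1)
Ac = (0, 0, -145/114, 145/654)
Σ b_i: 129/280·1 + (-1053/8120)·1 + (-57/4640)·1 + 109/160·1 = 1 ✓
b·c: (-1053/8120)·14/9 + (-57/4640)·(-5/3) + 109/160·1 = 1/2 ✓
b·c²: (-1053/8120)·196/81 + (-57/4640)·25/9 + 109/160·1 = 1/3 ✓
b·Ac: (-57/4640)·(-145/114) + 109/160·145/654 = 1/6 ✓
b·c³: (-1053/8120)·2744/729 + (-57/4640)·(-125/27) + 109/160·1 = 1/4 ✓
b·(c∘Ac): (-57/4640)·725/342 + 109/160·145/654 = 1/8 ✓
b·Ac²: (-57/4640)·(-1015/513) + 109/160·85/981 = 1/12 ✓
b·A²c: 109/160·20/327 = 1/24 ✓; 4 stages ⇒ order 4.

4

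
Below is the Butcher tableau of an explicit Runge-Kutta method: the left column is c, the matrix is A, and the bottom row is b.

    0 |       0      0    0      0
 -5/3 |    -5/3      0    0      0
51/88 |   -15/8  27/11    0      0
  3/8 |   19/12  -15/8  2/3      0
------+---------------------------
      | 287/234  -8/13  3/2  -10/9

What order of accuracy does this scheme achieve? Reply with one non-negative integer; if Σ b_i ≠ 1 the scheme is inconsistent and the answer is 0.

b = (287/234, -8/13, 3/2, -10/9)
c = (0, -5/3, 51/88, 3/8)
Ac = (0, 0, -45/11, 309/88)
Σ b_i: 287/234·1 + (-8/13)·1 + 3/2·1 + (-10/9)·1 = 1 ✓
b·c: (-8/13)·(-5/3) + 3/2·51/88 + (-10/9)·3/8 = 10147/6864 ≠ 1/2 ⇒ order 1.

1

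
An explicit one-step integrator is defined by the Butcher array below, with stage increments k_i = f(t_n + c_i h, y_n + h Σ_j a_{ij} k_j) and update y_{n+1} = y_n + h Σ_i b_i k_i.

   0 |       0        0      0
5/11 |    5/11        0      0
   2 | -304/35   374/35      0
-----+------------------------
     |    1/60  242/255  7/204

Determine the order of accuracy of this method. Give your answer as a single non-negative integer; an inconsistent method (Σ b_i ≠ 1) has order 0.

3

b = (1/60, 242/255, 7/204)
c = (0, 5/11, 2)
Ac = (0, 0, 34/7)
Σ b_i: 1/60·1 + 242/255·1 + 7/204·1 = 1 ✓
b·c: 242/255·5/11 + 7/204·2 = 1/2 ✓
b·c²: 242/255·25/121 + 7/204·4 = 1/3 ✓
b·Ac: 7/204·34/7 = 1/6 ✓; 3 stages ⇒ order 3.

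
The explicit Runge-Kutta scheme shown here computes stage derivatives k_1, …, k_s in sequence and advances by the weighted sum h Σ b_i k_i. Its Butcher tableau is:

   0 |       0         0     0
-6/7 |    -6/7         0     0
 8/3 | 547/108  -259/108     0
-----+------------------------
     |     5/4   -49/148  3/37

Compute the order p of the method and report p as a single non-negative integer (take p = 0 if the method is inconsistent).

b = (5/4, -49/148, 3/37)
c = (0, -6/7, 8/3)
Ac = (0, 0, 37/18)
Σ b_i: 5/4·1 + (-49/148)·1 + 3/37·1 = 1 ✓
b·c: (-49/148)·(-6/7) + 3/37·8/3 = 1/2 ✓
b·c²: (-49/148)·36/49 + 3/37·64/9 = 1/3 ✓
b·Ac: 3/37·37/18 = 1/6 ✓; 3 stages ⇒ order 3.

3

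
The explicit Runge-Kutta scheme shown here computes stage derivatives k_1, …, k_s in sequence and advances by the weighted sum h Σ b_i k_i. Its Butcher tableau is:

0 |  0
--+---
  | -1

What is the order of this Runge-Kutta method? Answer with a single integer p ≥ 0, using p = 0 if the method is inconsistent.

0

b = (-1)
c = (0)
Σ b_i: (-1)·1 = -1 ≠ 1 ⇒ order 0.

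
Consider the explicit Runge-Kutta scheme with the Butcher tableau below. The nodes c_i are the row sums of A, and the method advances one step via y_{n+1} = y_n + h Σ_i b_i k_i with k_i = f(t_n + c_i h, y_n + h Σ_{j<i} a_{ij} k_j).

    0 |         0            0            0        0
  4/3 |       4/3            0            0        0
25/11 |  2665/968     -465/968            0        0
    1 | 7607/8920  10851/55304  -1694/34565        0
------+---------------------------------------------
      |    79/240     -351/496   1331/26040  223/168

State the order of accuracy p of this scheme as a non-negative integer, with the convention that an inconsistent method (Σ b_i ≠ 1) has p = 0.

4

b = (79/240, -351/496, 1331/26040, 223/168)
c = (0, 4/3, 25/11, 1)
Ac = (0, 0, -155/242, 67/446)
Σ b_i: 79/240·1 + (-351/496)·1 + 1331/26040·1 + 223/168·1 = 1 ✓
b·c: (-351/496)·4/3 + 1331/26040·25/11 + 223/168·1 = 1/2 ✓
b·c²: (-351/496)·16/9 + 1331/26040·625/121 + 223/168·1 = 1/3 ✓
b·Ac: 1331/26040·(-155/242) + 223/168·67/446 = 1/6 ✓
b·c³: (-351/496)·64/27 + 1331/26040·15625/1331 + 223/168·1 = 1/4 ✓
b·(c∘Ac): 1331/26040·(-3875/2662) + 223/168·67/446 = 1/8 ✓
b·Ac²: 1331/26040·(-310/363) + 223/168·64/669 = 1/12 ✓
b·A²c: 223/168·7/223 = 1/24 ✓; 4 stages ⇒ order 4.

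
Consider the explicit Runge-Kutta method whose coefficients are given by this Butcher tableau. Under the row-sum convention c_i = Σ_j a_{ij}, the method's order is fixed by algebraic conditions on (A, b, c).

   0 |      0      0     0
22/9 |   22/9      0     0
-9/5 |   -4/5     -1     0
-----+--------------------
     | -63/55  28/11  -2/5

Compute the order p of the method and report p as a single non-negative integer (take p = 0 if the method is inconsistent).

b = (-63/55, 28/11, -2/5)
c = (0, 22/9, -9/5)
Ac = (0, 0, -22/9)
Σ b_i: (-63/55)·1 + 28/11·1 + (-2/5)·1 = 1 ✓
b·c: 28/11·22/9 + (-2/5)·(-9/5) = 1562/225 ≠ 1/2 ⇒ order 1.

1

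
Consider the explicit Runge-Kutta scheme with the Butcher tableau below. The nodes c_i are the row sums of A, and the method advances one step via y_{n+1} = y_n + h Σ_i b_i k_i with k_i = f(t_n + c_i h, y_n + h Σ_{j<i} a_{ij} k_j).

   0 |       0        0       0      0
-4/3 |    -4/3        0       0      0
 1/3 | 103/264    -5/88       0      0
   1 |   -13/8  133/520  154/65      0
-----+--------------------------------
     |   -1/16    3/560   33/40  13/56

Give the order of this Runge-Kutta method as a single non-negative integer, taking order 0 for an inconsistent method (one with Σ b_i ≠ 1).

b = (-1/16, 3/560, 33/40, 13/56)
c = (0, -4/3, 1/3, 1)
Ac = (0, 0, 5/66, 35/78)
Σ b_i: (-1/16)·1 + 3/560·1 + 33/40·1 + 13/56·1 = 1 ✓
b·c: 3/560·(-4/3) + 33/40·1/3 + 13/56·1 = 1/2 ✓
b·c²: 3/560·16/9 + 33/40·1/9 + 13/56·1 = 1/3 ✓
b·Ac: 33/40·5/66 + 13/56·35/78 = 1/6 ✓
b·c³: 3/560·(-64/27) + 33/40·1/27 + 13/56·1 = 1/4 ✓
b·(c∘Ac): 33/40·5/198 + 13/56·35/78 = 1/8 ✓
b·Ac²: 33/40·(-10/99) + 13/56·28/39 = 1/12 ✓
b·A²c: 13/56·7/39 = 1/24 ✓; 4 stages ⇒ order 4.

4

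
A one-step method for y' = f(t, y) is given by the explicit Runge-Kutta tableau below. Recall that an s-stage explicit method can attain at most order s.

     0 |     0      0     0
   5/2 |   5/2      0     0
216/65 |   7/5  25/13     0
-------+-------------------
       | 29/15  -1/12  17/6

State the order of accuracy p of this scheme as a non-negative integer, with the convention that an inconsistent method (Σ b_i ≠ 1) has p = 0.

0

b = (29/15, -1/12, 17/6)
c = (0, 5/2, 216/65)
Ac = (0, 0, 125/26)
Σ b_i: 29/15·1 + (-1/12)·1 + 17/6·1 = 281/60 ≠ 1 ⇒ order 0.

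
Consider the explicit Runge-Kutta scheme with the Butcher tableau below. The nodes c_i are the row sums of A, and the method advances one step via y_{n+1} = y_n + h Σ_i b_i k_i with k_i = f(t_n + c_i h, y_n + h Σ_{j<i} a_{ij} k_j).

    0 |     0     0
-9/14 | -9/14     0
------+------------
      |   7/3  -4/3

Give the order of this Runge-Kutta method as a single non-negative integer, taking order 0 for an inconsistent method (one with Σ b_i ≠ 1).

1

b = (7/3, -4/3)
c = (0, -9/14)
Σ b_i: 7/3·1 + (-4/3)·1 = 1 ✓
b·c: (-4/3)·(-9/14) = 6/7 ≠ 1/2 ⇒ order 1.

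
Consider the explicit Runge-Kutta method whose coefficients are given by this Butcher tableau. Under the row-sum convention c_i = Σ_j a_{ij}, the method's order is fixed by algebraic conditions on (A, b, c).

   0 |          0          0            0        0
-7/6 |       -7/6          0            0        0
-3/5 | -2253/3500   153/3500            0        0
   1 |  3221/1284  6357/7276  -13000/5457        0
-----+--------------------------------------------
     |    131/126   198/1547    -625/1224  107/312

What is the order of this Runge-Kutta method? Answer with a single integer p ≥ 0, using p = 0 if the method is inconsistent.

4

b = (131/126, 198/1547, -625/1224, 107/312)
c = (0, -7/6, -3/5, 1)
Ac = (0, 0, -51/1000, 351/856)
Σ b_i: 131/126·1 + 198/1547·1 + (-625/1224)·1 + 107/312·1 = 1 ✓
b·c: 198/1547·(-7/6) + (-625/1224)·(-3/5) + 107/312·1 = 1/2 ✓
b·c²: 198/1547·49/36 + (-625/1224)·9/25 + 107/312·1 = 1/3 ✓
b·Ac: (-625/1224)·(-51/1000) + 107/312·351/856 = 1/6 ✓
b·c³: 198/1547·(-343/216) + (-625/1224)·(-27/125) + 107/312·1 = 1/4 ✓
b·(c∘Ac): (-625/1224)·153/5000 + 107/312·351/856 = 1/8 ✓
b·Ac²: (-625/1224)·119/2000 + 107/312·1703/5136 = 1/12 ✓
b·A²c: 107/312·13/107 = 1/24 ✓; 4 stages ⇒ order 4.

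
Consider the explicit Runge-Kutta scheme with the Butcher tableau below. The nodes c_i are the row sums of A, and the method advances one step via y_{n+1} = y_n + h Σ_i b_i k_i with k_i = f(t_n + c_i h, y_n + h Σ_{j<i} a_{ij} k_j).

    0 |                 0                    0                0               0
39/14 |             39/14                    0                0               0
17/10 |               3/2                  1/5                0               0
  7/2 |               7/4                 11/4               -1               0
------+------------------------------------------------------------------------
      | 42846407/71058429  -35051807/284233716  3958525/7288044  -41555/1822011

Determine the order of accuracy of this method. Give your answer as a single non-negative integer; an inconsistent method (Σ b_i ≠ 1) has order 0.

b = (42846407/71058429, -35051807/284233716, 3958525/7288044, -41555/1822011)
c = (0, 39/14, 17/10, 7/2)
Ac = (0, 0, 39/70, 1669/280)
Σ b_i: 42846407/71058429·1 + (-35051807/284233716)·1 + 3958525/7288044·1 + (-41555/1822011)·1 = 1 ✓
b·c: (-35051807/284233716)·39/14 + 3958525/7288044·17/10 + (-41555/1822011)·7/2 = 1/2 ✓
b·c²: (-35051807/284233716)·1521/196 + 3958525/7288044·289/100 + (-41555/1822011)·49/4 = 1/3 ✓
b·Ac: 3958525/7288044·39/70 + (-41555/1822011)·1669/280 = 1/6 ✓
b·c³: (-35051807/284233716)·59319/2744 + 3958525/7288044·4913/1000 + (-41555/1822011)·343/8 = -497537321/510163080 ≠ 1/4 ⇒ order 3.
b·(c∘Ac): 3958525/7288044·663/700 + (-41555/1822011)·1669/80 = 3941335/102032616 ≠ 1/8
b·Ac²: 3958525/7288044·1521/980 + (-41555/1822011)·361631/19600 = 107692903/255081540 ≠ 1/12
b·A²c: (-41555/1822011)·(-39/70) = 108043/8502718 ≠ 1/24

3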